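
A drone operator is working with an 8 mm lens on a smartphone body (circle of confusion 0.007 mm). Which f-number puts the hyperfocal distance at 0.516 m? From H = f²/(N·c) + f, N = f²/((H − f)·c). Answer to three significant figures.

Rearrange H = f²/(N·c) + f for N: N = f² / ((H − f)·c).
N = 8² / ((516 − 8) × 0.007) = 64 / 3.556 ≈ 18.

f/18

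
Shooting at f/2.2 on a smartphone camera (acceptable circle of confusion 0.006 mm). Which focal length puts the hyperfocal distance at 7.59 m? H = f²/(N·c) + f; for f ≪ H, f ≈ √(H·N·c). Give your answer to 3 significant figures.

10.0 mm

From H = f²/(N·c) + f, with f ≪ H: f ≈ √(H·N·c) = √(7590 × 2.2 × 0.006) = √100.19 ≈ 10.01 mm.
The +f correction barely moves this — solving exactly, f² + N·c·f − N·c·H = 0 ⇒ f = (−N·c + √((N·c)² + 4·N·c·H))/2 = (−0.0132 + √400.75)/2 ≈ 10.003 mm, so f ≈ 10.0 mm.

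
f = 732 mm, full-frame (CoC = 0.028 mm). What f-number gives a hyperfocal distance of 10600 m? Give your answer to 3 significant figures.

Rearrange H = f²/(N·c) + f for N: N = f² / ((H − f)·c).
N = 732² / ((10600000 − 732) × 0.028) = 535824 / 296780 ≈ 1.81.

f/1.81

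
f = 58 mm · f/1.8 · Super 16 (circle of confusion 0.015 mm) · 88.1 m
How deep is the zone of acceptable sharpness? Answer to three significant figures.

Hyperfocal distance H = f²/(N·c) + f = 58²/(1.8 × 0.015) + 58 = 3364/0.027 + 58 ≈ 124650.6 mm ≈ 124.7 m.
Near limit Dn = s·(H − f)/(H + s − 2f) = 88100 × (124650.6 − 58) / (124650.6 + 88100 − 2 × 58) = 88100 × 124592.6 / 212634.6 ≈ 51622 mm.
Far limit Df = s·(H − f)/(H − s) = 88100 × (124650.6 − 58) / (124650.6 − 88100) = 88100 × 124592.6 / 36550.6 ≈ 300313 mm.
Depth of field = Df − Dn = 300313 − 51622 ≈ 248691 mm ≈ 249 m.

249 m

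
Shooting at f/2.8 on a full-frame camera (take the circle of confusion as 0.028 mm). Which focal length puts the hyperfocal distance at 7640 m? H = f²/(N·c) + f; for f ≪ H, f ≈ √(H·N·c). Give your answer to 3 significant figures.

774 mm

From H = f²/(N·c) + f, with f ≪ H: f ≈ √(H·N·c) = √(7640000 × 2.8 × 0.028) = √598976 ≈ 773.9 mm.
The +f correction barely moves this — solving exactly, f² + N·c·f − N·c·H = 0 ⇒ f = (−N·c + √((N·c)² + 4·N·c·H))/2 = (−0.0784 + √2395904)/2 ≈ 773.90 mm, so f ≈ 774 mm.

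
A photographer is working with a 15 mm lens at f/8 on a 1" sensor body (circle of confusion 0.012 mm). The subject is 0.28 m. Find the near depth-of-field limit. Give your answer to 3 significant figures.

252 mm

Hyperfocal distance H = f²/(N·c) + f = 15²/(8 × 0.012) + 15 = 225/0.096 + 15 ≈ 2358.8 mm ≈ 2.359 m.
Near limit Dn = s·(H − f)/(H + s − 2f) = 280 × (2358.8 − 15) / (2358.8 + 280 − 2 × 15) = 280 × 2343.8 / 2608.8 ≈ 251.56 mm.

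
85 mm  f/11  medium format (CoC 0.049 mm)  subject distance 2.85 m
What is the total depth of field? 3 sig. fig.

Hyperfocal distance H = f²/(N·c) + f = 85²/(11 × 0.049) + 85 = 7225/0.539 + 85 ≈ 13489.5 mm ≈ 13.49 m.
Near limit Dn = s·(H − f)/(H + s − 2f) = 2850 × (13489.5 − 85) / (13489.5 + 2850 − 2 × 85) = 2850 × 13404.5 / 16169.5 ≈ 2362.6 mm.
Far limit Df = s·(H − f)/(H − s) = 2850 × (13489.5 − 85) / (13489.5 − 2850) = 2850 × 13404.5 / 10639.5 ≈ 3590.7 mm.
Depth of field = Df − Dn = 3590.7 − 2362.6 ≈ 1228.1 mm ≈ 1.23 m.

1.23 m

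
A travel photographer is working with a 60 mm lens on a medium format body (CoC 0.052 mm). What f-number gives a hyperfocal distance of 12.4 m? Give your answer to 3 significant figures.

Rearrange H = f²/(N·c) + f for N: N = f² / ((H − f)·c).
N = 60² / ((12400 − 60) × 0.052) = 3600 / 641.7 ≈ 5.61.

f/5.61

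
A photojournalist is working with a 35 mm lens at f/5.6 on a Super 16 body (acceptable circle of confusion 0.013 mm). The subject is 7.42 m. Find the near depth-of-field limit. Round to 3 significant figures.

Hyperfocal distance H = f²/(N·c) + f = 35²/(5.6 × 0.013) + 35 = 1225/0.0728 + 35 ≈ 16861.9 mm ≈ 16.86 m.
Near limit Dn = s·(H − f)/(H + s − 2f) = 7420 × (16861.9 − 35) / (16861.9 + 7420 − 2 × 35) = 7420 × 16826.9 / 24211.9 ≈ 5156.8 mm ≈ 5.16 m.

5.16 m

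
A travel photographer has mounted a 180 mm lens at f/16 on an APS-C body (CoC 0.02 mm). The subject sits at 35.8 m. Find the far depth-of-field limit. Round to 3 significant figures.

55.2 m

Hyperfocal distance H = f²/(N·c) + f = 180²/(16 × 0.02) + 180 = 32400/0.32 + 180 ≈ 101430.0 mm ≈ 101.4 m.
Far limit Df = s·(H − f)/(H − s) = 35800 × (101430.0 − 180) / (101430.0 − 35800) = 35800 × 101250.0 / 65630.0 ≈ 55230 mm ≈ 55.2 m.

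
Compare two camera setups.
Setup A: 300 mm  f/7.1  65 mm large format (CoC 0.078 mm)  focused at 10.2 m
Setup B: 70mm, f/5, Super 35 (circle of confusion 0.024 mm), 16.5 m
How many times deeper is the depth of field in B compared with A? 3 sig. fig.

12.7

Setup A: H = 300²/(7.1×0.078) + 300 ≈ 162813.5 mm; DoF = Df − Dn = 10861.7 − 9614.3 ≈ 1247.4 mm.
Setup B: H = 70²/(5×0.024) + 70 ≈ 40903.3 mm; DoF = Df − Dn = 27609 − 11766 ≈ 15843 mm.
Ratio = 15843 / 1247.4 ≈ 12.7.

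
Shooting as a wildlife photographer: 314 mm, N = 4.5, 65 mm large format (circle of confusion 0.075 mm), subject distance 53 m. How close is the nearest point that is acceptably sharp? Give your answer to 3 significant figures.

44.9 m

Hyperfocal distance H = f²/(N·c) + f = 314²/(4.5 × 0.075) + 314 = 98596/0.3375 + 314 ≈ 292450.3 mm ≈ 292.5 m.
Near limit Dn = s·(H − f)/(H + s − 2f) = 53000 × (292450.3 − 314) / (292450.3 + 53000 − 2 × 314) = 53000 × 292136.3 / 344822.3 ≈ 44902 mm ≈ 44.9 m.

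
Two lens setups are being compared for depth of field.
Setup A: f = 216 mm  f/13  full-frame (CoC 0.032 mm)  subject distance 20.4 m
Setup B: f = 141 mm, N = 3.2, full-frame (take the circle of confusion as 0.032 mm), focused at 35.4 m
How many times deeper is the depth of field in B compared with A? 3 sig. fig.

1.75

Setup A: H = 216²/(13×0.032) + 216 ≈ 112369.8 mm; DoF = Df − Dn = 24877.1 − 17288.6 ≈ 7588.5 mm.
Setup B: H = 141²/(3.2×0.032) + 141 ≈ 194291.4 mm; DoF = Df − Dn = 43255 − 29959 ≈ 13296 mm.
Ratio = 13296 / 7588.5 ≈ 1.75.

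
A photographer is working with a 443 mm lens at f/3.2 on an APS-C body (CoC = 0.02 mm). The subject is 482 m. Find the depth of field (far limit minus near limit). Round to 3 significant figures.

155 m

Hyperfocal distance H = f²/(N·c) + f = 443²/(3.2 × 0.02) + 443 = 196249/0.064 + 443 ≈ 3066833.6 mm ≈ 3067 m.
Near limit Dn = s·(H − f)/(H + s − 2f) = 482000 × (3066833.6 − 443) / (3066833.6 + 482000 − 2 × 443) = 482000 × 3066390.6 / 3547947.6 ≈ 416579 mm.
Far limit Df = s·(H − f)/(H − s) = 482000 × (3066833.6 − 443) / (3066833.6 − 482000) = 482000 × 3066390.6 / 2584833.6 ≈ 571797 mm.
Depth of field = Df − Dn = 571797 − 416579 ≈ 155218 mm ≈ 155 m.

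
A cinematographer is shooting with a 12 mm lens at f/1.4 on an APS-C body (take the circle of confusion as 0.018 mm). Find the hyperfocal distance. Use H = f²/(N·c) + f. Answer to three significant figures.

Hyperfocal distance H = f²/(N·c) + f = 12²/(1.4 × 0.018) + 12 = 144/0.0252 + 12 ≈ 5726.3 mm ≈ 5.73 m.

5.73 m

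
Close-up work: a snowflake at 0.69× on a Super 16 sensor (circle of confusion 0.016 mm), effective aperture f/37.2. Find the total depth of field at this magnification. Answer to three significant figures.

2.50 mm

At magnification m, DoF ≈ 2·N_eff·c/m² = 2 × 37.2 × 0.016 / 0.69² = 1.19 / 0.4761 ≈ 2.5 mm.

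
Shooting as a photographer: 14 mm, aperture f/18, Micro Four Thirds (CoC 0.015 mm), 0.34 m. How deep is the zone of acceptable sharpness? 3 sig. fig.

383 mm

Hyperfocal distance H = f²/(N·c) + f = 14²/(18 × 0.015) + 14 = 196/0.27 + 14 ≈ 739.9 mm ≈ 0.740 m.
Near limit Dn = s·(H − f)/(H + s − 2f) = 340 × (739.9 − 14) / (739.9 + 340 − 2 × 14) = 340 × 725.9 / 1051.9 ≈ 234.63 mm.
Far limit Df = s·(H − f)/(H − s) = 340 × (739.9 − 14) / (739.9 − 340) = 340 × 725.9 / 399.9 ≈ 617.15 mm.
Depth of field = Df − Dn = 617.15 − 234.63 ≈ 382.52 mm.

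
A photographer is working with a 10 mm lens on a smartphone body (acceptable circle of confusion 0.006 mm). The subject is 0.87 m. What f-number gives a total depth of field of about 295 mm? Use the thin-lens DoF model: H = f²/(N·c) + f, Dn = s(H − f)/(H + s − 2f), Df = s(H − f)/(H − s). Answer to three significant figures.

Write h = H − f = f²/(N·c). The thin-lens limits are Dn = s·h/(h + (s−f)) and Df = s·h/(h − (s−f)), so DoF = Df − Dn = 2·s·(s−f)·h / (h² − (s−f)²).
That is a quadratic in h: DoF·h² − 2·s·(s−f)·h − DoF·(s−f)² = 0 ⇒ h = (s−f)·(s + √(s² + DoF²)) / DoF = 860 × (870 + √(870² + 295²)) / 295 = 860 × (870 + 918.654) / 295 ≈ 5214.4 mm.
Then N = f²/(c·h) = 10² / (0.006 × 5214.4) = 100 / 31.286 ≈ 3.20.

f/3.20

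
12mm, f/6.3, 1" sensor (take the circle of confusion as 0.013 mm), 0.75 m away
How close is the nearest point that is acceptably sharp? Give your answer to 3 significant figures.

Hyperfocal distance H = f²/(N·c) + f = 12²/(6.3 × 0.013) + 12 = 144/0.0819 + 12 ≈ 1770.2 mm ≈ 1.770 m.
Near limit Dn = s·(H − f)/(H + s − 2f) = 750 × (1770.2 − 12) / (1770.2 + 750 − 2 × 12) = 750 × 1758.2 / 2496.2 ≈ 528.27 mm ≈ 0.528 m.

0.528 m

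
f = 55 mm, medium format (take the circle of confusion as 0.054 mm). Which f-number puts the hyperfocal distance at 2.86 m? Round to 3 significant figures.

f/20

Rearrange H = f²/(N·c) + f for N: N = f² / ((H − f)·c).
N = 55² / ((2860 − 55) × 0.054) = 3025 / 151.5 ≈ 20.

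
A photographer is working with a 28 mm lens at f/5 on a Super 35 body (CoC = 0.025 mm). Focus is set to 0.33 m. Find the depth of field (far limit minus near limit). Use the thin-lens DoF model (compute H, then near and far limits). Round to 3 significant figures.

Hyperfocal distance H = f²/(N·c) + f = 28²/(5 × 0.025) + 28 = 784/0.125 + 28 ≈ 6300.0 mm ≈ 6.300 m.
Near limit Dn = s·(H − f)/(H + s − 2f) = 330 × (6300.0 − 28) / (6300.0 + 330 − 2 × 28) = 330 × 6272.0 / 6574.0 ≈ 314.840 mm.
Far limit Df = s·(H − f)/(H − s) = 330 × (6300.0 − 28) / (6300.0 − 330) = 330 × 6272.0 / 5970.0 ≈ 346.693 mm.
Depth of field = Df − Dn = 346.693 − 314.840 ≈ 31.853 mm.

31.9 mm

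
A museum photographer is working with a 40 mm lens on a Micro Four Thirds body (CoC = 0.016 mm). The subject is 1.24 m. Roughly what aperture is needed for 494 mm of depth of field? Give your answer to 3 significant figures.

f/16

Write h = H − f = f²/(N·c). The thin-lens limits are Dn = s·h/(h + (s−f)) and Df = s·h/(h − (s−f)), so DoF = Df − Dn = 2·s·(s−f)·h / (h² − (s−f)²).
That is a quadratic in h: DoF·h² − 2·s·(s−f)·h − DoF·(s−f)² = 0 ⇒ h = (s−f)·(s + √(s² + DoF²)) / DoF = 1200 × (1240 + √(1240² + 494²)) / 494 = 1200 × (1240 + 1334.78) / 494 ≈ 6254.5 mm.
Then N = f²/(c·h) = 40² / (0.016 × 6254.5) = 1600 / 100.07 ≈ 16.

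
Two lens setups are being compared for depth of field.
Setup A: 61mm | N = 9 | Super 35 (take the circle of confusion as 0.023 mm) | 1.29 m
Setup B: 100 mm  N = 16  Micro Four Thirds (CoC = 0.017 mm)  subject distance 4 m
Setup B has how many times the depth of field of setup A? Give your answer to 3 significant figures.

Setup A: H = 61²/(9×0.023) + 61 ≈ 18036.8 mm; DoF = Df − Dn = 1384.67 − 1207.45 ≈ 177.22 mm.
Setup B: H = 100²/(16×0.017) + 100 ≈ 36864.7 mm; DoF = Df − Dn = 4474.67 − 3616.37 ≈ 858.30 mm.
Ratio = 858.30 / 177.22 ≈ 4.84.

4.84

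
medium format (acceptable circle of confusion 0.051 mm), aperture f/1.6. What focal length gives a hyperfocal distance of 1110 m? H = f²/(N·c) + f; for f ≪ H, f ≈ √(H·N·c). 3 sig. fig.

From H = f²/(N·c) + f, with f ≪ H: f ≈ √(H·N·c) = √(1110000 × 1.6 × 0.051) = √90576 ≈ 301.0 mm.
The +f correction barely moves this — solving exactly, f² + N·c·f − N·c·H = 0 ⇒ f = (−N·c + √((N·c)² + 4·N·c·H))/2 = (−0.0816 + √362304)/2 ≈ 300.92 mm, so f ≈ 301 mm.

301 mm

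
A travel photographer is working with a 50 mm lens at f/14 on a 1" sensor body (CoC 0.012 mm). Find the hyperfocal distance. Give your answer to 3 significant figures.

14.9 m

Hyperfocal distance H = f²/(N·c) + f = 50²/(14 × 0.012) + 50 = 2500/0.168 + 50 ≈ 14931.0 mm ≈ 14.9 m.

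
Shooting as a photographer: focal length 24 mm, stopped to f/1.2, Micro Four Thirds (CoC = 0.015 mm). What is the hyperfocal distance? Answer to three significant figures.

Hyperfocal distance H = f²/(N·c) + f = 24²/(1.2 × 0.015) + 24 = 576/0.018 + 24 ≈ 32024.0 mm ≈ 32.0 m.

32.0 m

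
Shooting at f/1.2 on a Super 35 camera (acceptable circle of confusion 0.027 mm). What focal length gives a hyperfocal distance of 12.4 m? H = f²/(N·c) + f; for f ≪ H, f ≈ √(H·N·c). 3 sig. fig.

From H = f²/(N·c) + f, with f ≪ H: f ≈ √(H·N·c) = √(12400 × 1.2 × 0.027) = √401.76 ≈ 20.04 mm.
The +f correction barely moves this — solving exactly, f² + N·c·f − N·c·H = 0 ⇒ f = (−N·c + √((N·c)² + 4·N·c·H))/2 = (−0.0324 + √1607.0)/2 ≈ 20.028 mm, so f ≈ 20.0 mm.

20.0 mm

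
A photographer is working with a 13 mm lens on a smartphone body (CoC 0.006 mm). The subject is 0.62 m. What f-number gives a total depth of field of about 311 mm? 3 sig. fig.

f/11

Write h = H − f = f²/(N·c). The thin-lens limits are Dn = s·h/(h + (s−f)) and Df = s·h/(h − (s−f)), so DoF = Df − Dn = 2·s·(s−f)·h / (h² − (s−f)²).
That is a quadratic in h: DoF·h² − 2·s·(s−f)·h − DoF·(s−f)² = 0 ⇒ h = (s−f)·(s + √(s² + DoF²)) / DoF = 607 × (620 + √(620² + 311²)) / 311 = 607 × (620 + 693.629) / 311 ≈ 2563.9 mm.
Then N = f²/(c·h) = 13² / (0.006 × 2563.9) = 169 / 15.383 ≈ 11.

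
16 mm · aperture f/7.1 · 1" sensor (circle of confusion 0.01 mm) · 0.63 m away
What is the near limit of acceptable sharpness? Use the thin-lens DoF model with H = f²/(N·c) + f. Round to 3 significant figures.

0.538 m

Hyperfocal distance H = f²/(N·c) + f = 16²/(7.1 × 0.01) + 16 = 256/0.071 + 16 ≈ 3621.6 mm ≈ 3.622 m.
Near limit Dn = s·(H − f)/(H + s − 2f) = 630 × (3621.6 − 16) / (3621.6 + 630 − 2 × 16) = 630 × 3605.6 / 4219.6 ≈ 538.33 mm ≈ 0.538 m.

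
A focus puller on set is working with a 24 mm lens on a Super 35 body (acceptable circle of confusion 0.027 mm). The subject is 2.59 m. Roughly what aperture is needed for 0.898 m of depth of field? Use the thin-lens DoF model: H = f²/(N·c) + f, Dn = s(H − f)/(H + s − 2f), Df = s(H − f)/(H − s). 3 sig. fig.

f/1.40

Write h = H − f = f²/(N·c). The thin-lens limits are Dn = s·h/(h + (s−f)) and Df = s·h/(h − (s−f)), so DoF = Df − Dn = 2·s·(s−f)·h / (h² − (s−f)²).
That is a quadratic in h: DoF·h² − 2·s·(s−f)·h − DoF·(s−f)² = 0 ⇒ h = (s−f)·(s + √(s² + DoF²)) / DoF = 2566 × (2590 + √(2590² + 898²)) / 898 = 2566 × (2590 + 2741.26) / 898 ≈ 15234 mm.
Then N = f²/(c·h) = 24² / (0.027 × 15234) = 576 / 411.31 ≈ 1.40.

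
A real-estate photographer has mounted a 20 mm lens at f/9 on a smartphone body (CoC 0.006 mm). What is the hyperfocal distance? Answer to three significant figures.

Hyperfocal distance H = f²/(N·c) + f = 20²/(9 × 0.006) + 20 = 400/0.054 + 20 ≈ 7427.4 mm ≈ 7.43 m.

7.43 m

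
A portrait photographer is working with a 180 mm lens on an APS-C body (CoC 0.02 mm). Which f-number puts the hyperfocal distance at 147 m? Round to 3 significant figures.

f/11

Rearrange H = f²/(N·c) + f for N: N = f² / ((H − f)·c).
N = 180² / ((147000 − 180) × 0.02) = 32400 / 2936 ≈ 11.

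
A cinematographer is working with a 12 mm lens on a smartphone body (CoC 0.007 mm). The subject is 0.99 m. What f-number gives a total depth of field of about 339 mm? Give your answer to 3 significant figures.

f/3.50

Write h = H − f = f²/(N·c). The thin-lens limits are Dn = s·h/(h + (s−f)) and Df = s·h/(h − (s−f)), so DoF = Df − Dn = 2·s·(s−f)·h / (h² − (s−f)²).
That is a quadratic in h: DoF·h² − 2·s·(s−f)·h − DoF·(s−f)² = 0 ⇒ h = (s−f)·(s + √(s² + DoF²)) / DoF = 978 × (990 + √(990² + 339²)) / 339 = 978 × (990 + 1046.43) / 339 ≈ 5875.0 mm.
Then N = f²/(c·h) = 12² / (0.007 × 5875.0) = 144 / 41.125 ≈ 3.50.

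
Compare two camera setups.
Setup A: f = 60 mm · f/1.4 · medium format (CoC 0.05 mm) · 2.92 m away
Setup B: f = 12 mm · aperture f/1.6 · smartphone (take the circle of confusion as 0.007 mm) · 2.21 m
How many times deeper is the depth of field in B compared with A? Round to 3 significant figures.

Setup A: H = 60²/(1.4×0.05) + 60 ≈ 51488.6 mm; DoF = Df − Dn = 3091.95 − 2766.17 ≈ 325.78 mm.
Setup B: H = 12²/(1.6×0.007) + 12 ≈ 12869.1 mm; DoF = Df − Dn = 2665.72 − 1887.35 ≈ 778.37 mm.
Ratio = 778.37 / 325.78 ≈ 2.39.

2.39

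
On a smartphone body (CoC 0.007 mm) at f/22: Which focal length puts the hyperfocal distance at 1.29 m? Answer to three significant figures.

14.0 mm

From H = f²/(N·c) + f, with f ≪ H: f ≈ √(H·N·c) = √(1290 × 22 × 0.007) = √198.66 ≈ 14.09 mm.
Exact: f² + N·c·f − N·c·H = 0 ⇒ f = (−N·c + √((N·c)² + 4·N·c·H))/2 = (−0.154 + √794.66)/2 ≈ 14.018 mm ≈ 14.0 mm.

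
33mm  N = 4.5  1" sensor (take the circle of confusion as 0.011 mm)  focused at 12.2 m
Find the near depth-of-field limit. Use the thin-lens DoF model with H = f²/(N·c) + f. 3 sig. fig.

Hyperfocal distance H = f²/(N·c) + f = 33²/(4.5 × 0.011) + 33 = 1089/0.0495 + 33 ≈ 22033.0 mm ≈ 22.03 m.
Near limit Dn = s·(H − f)/(H + s − 2f) = 12200 × (22033.0 − 33) / (22033.0 + 12200 − 2 × 33) = 12200 × 22000.0 / 34167.0 ≈ 7855.5 mm ≈ 7.86 m.

7.86 m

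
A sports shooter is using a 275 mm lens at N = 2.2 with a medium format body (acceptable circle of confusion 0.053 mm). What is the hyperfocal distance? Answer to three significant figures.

Hyperfocal distance H = f²/(N·c) + f = 275²/(2.2 × 0.053) + 275 = 75625/0.1166 + 275 ≈ 648859.9 mm ≈ 649 m.

649 m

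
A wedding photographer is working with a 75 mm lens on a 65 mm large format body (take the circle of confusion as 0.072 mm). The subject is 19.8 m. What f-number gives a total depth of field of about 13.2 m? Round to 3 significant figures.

Write h = H − f = f²/(N·c). The thin-lens limits are Dn = s·h/(h + (s−f)) and Df = s·h/(h − (s−f)), so DoF = Df − Dn = 2·s·(s−f)·h / (h² − (s−f)²).
That is a quadratic in h: DoF·h² − 2·s·(s−f)·h − DoF·(s−f)² = 0 ⇒ h = (s−f)·(s + √(s² + DoF²)) / DoF = 19725 × (19800 + √(19800² + 13200²)) / 13200 = 19725 × (19800 + 23796.6) / 13200 ≈ 65147 mm.
Then N = f²/(c·h) = 75² / (0.072 × 65147) = 5625 / 4690.6 ≈ 1.20.

f/1.20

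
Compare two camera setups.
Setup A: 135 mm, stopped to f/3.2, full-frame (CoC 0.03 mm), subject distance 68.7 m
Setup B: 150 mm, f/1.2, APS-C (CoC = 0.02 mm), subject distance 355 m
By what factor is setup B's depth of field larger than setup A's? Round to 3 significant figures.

Setup A: H = 135²/(3.2×0.03) + 135 ≈ 189978.8 mm; DoF = Df − Dn = 107540 − 50471 ≈ 57069 mm.
Setup B: H = 150²/(1.2×0.02) + 150 ≈ 937650.0 mm; DoF = Df − Dn = 571205 − 257525 ≈ 313680 mm.
Ratio = 313680 / 57069 ≈ 5.50.

5.50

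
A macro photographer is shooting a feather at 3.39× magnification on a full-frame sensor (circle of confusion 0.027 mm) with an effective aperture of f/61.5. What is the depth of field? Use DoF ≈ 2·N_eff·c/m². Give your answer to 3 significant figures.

At magnification m, DoF ≈ 2·N_eff·c/m² = 2 × 61.5 × 0.027 / 3.39² = 3.321 / 11.49 ≈ 0.289 mm.

0.289 mm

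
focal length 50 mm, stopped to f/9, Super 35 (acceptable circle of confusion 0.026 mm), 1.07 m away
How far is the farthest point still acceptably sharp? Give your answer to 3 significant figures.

1.18 m

Hyperfocal distance H = f²/(N·c) + f = 50²/(9 × 0.026) + 50 = 2500/0.234 + 50 ≈ 10733.8 mm ≈ 10.73 m.
Far limit Df = s·(H − f)/(H − s) = 1070 × (10733.8 − 50) / (10733.8 − 1070) = 1070 × 10683.8 / 9663.8 ≈ 1182.9 mm ≈ 1.18 m.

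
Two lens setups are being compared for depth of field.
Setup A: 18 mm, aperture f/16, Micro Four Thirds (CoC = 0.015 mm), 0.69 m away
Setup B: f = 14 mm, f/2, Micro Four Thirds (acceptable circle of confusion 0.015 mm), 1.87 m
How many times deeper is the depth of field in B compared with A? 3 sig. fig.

1.27

Setup A: H = 18²/(16×0.015) + 18 ≈ 1368.0 mm; DoF = Df − Dn = 1373.89 − 460.68 ≈ 913.21 mm.
Setup B: H = 14²/(2×0.015) + 14 ≈ 6547.3 mm; DoF = Df − Dn = 2612.0 − 1456.3 ≈ 1155.7 mm.
Ratio = 1155.7 / 913.21 ≈ 1.27.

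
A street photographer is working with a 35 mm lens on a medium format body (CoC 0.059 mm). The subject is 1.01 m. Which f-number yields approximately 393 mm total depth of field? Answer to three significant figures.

f/4

Write h = H − f = f²/(N·c). The thin-lens limits are Dn = s·h/(h + (s−f)) and Df = s·h/(h − (s−f)), so DoF = Df − Dn = 2·s·(s−f)·h / (h² − (s−f)²).
That is a quadratic in h: DoF·h² − 2·s·(s−f)·h − DoF·(s−f)² = 0 ⇒ h = (s−f)·(s + √(s² + DoF²)) / DoF = 975 × (1010 + √(1010² + 393²)) / 393 = 975 × (1010 + 1083.77) / 393 ≈ 5194.5 mm.
Then N = f²/(c·h) = 35² / (0.059 × 5194.5) = 1225 / 306.47 ≈ 4.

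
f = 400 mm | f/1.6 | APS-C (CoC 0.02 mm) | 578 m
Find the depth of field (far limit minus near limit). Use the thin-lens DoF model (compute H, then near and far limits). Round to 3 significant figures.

Hyperfocal distance H = f²/(N·c) + f = 400²/(1.6 × 0.02) + 400 = 160000/0.032 + 400 ≈ 5000400.0 mm ≈ 5000 m.
Near limit Dn = s·(H − f)/(H + s − 2f) = 578000 × (5000400.0 − 400) / (5000400.0 + 578000 − 2 × 400) = 578000 × 5000000.0 / 5577600.0 ≈ 518144 mm.
Far limit Df = s·(H − f)/(H − s) = 578000 × (5000400.0 − 400) / (5000400.0 − 578000) = 578000 × 5000000.0 / 4422400.0 ≈ 653491 mm.
Depth of field = Df − Dn = 653491 − 518144 ≈ 135347 mm ≈ 135 m.

135 m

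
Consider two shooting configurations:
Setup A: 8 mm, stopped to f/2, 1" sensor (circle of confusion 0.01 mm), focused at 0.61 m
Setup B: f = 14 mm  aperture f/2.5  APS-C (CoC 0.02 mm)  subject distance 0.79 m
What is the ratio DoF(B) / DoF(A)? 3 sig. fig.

1.37

Setup A: H = 8²/(2×0.01) + 8 ≈ 3208.0 mm; DoF = Df − Dn = 751.35 − 513.41 ≈ 237.94 mm.
Setup B: H = 14²/(2.5×0.02) + 14 ≈ 3934.0 mm; DoF = Df − Dn = 984.99 − 659.45 ≈ 325.54 mm.
Ratio = 325.54 / 237.94 ≈ 1.37.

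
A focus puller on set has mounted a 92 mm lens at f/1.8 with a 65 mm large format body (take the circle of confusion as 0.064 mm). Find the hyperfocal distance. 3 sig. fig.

Hyperfocal distance H = f²/(N·c) + f = 92²/(1.8 × 0.064) + 92 = 8464/0.1152 + 92 ≈ 73564.2 mm ≈ 73.6 m.

73.6 m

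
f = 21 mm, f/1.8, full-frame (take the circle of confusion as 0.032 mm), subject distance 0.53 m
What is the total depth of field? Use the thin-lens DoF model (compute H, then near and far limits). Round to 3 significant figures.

70.8 mm

Hyperfocal distance H = f²/(N·c) + f = 21²/(1.8 × 0.032) + 21 = 441/0.0576 + 21 ≈ 7677.2 mm ≈ 7.677 m.
Near limit Dn = s·(H − f)/(H + s − 2f) = 530 × (7677.2 − 21) / (7677.2 + 530 − 2 × 21) = 530 × 7656.2 / 8165.2 ≈ 496.961 mm.
Far limit Df = s·(H − f)/(H − s) = 530 × (7677.2 − 21) / (7677.2 − 530) = 530 × 7656.2 / 7147.2 ≈ 567.745 mm.
Depth of field = Df − Dn = 567.745 − 496.961 ≈ 70.784 mm.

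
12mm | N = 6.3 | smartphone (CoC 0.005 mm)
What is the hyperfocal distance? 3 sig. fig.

Hyperfocal distance H = f²/(N·c) + f = 12²/(6.3 × 0.005) + 12 = 144/0.0315 + 12 ≈ 4583.4 mm ≈ 4.58 m.

4.58 m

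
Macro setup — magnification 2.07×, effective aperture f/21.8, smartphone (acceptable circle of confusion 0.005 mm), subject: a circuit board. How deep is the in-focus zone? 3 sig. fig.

At magnification m, DoF ≈ 2·N_eff·c/m² = 2 × 21.8 × 0.005 / 2.07² = 0.218 / 4.285 ≈ 0.0509 mm.

0.0509 mm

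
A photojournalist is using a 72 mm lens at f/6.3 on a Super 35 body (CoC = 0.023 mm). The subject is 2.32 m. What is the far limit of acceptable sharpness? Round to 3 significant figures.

2.48 m

Hyperfocal distance H = f²/(N·c) + f = 72²/(6.3 × 0.023) + 72 = 5184/0.1449 + 72 ≈ 35848.4 mm ≈ 35.85 m.
Far limit Df = s·(H − f)/(H − s) = 2320 × (35848.4 − 72) / (35848.4 − 2320) = 2320 × 35776.4 / 33528.4 ≈ 2475.6 mm ≈ 2.48 m.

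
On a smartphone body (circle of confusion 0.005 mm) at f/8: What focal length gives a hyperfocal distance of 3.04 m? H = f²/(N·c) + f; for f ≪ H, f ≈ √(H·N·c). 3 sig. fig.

11.0 mm

From H = f²/(N·c) + f, with f ≪ H: f ≈ √(H·N·c) = √(3040 × 8 × 0.005) = √121.60 ≈ 11.03 mm.
The +f correction barely moves this — solving exactly, f² + N·c·f − N·c·H = 0 ⇒ f = (−N·c + √((N·c)² + 4·N·c·H))/2 = (−0.04 + √486.40)/2 ≈ 11.007 mm, so f ≈ 11.0 mm.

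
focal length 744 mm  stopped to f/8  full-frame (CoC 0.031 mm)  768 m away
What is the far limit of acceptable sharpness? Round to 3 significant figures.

Hyperfocal distance H = f²/(N·c) + f = 744²/(8 × 0.031) + 744 = 553536/0.248 + 744 ≈ 2232744.0 mm ≈ 2233 m.
Far limit Df = s·(H − f)/(H − s) = 768000 × (2232744.0 − 744) / (2232744.0 − 768000) = 768000 × 2232000.0 / 1464744.0 ≈ 1170291 mm ≈ 1170 m.

1170 m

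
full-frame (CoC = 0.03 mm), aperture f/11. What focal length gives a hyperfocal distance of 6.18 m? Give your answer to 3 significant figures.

45.0 mm

From H = f²/(N·c) + f, with f ≪ H: f ≈ √(H·N·c) = √(6180 × 11 × 0.03) = √2039.4 ≈ 45.16 mm.
Exact: f² + N·c·f − N·c·H = 0 ⇒ f = (−N·c + √((N·c)² + 4·N·c·H))/2 = (−0.33 + √8157.7)/2 ≈ 44.995 mm ≈ 45.0 mm.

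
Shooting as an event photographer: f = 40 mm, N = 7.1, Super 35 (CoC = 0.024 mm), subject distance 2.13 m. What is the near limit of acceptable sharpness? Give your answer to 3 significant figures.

Hyperfocal distance H = f²/(N·c) + f = 40²/(7.1 × 0.024) + 40 = 1600/0.1704 + 40 ≈ 9429.7 mm ≈ 9.430 m.
Near limit Dn = s·(H − f)/(H + s − 2f) = 2130 × (9429.7 − 40) / (9429.7 + 2130 − 2 × 40) = 2130 × 9389.7 / 11479.7 ≈ 1742.2 mm ≈ 1.74 m.

1.74 m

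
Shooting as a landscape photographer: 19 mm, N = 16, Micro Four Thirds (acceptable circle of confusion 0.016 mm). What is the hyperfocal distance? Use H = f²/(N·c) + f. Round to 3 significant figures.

1.43 m

Hyperfocal distance H = f²/(N·c) + f = 19²/(16 × 0.016) + 19 = 361/0.256 + 19 ≈ 1429.2 mm ≈ 1.43 m.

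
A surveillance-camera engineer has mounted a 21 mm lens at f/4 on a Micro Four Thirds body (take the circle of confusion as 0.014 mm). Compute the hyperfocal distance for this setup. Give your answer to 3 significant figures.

7.90 m

Hyperfocal distance H = f²/(N·c) + f = 21²/(4 × 0.014) + 21 = 441/0.056 + 21 ≈ 7896.0 mm ≈ 7.90 m.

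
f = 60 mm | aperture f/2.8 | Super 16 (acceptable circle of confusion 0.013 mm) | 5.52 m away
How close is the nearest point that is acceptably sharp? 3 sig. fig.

Hyperfocal distance H = f²/(N·c) + f = 60²/(2.8 × 0.013) + 60 = 3600/0.0364 + 60 ≈ 98961.1 mm ≈ 98.96 m.
Near limit Dn = s·(H − f)/(H + s − 2f) = 5520 × (98961.1 − 60) / (98961.1 + 5520 − 2 × 60) = 5520 × 98901.1 / 104361.1 ≈ 5231.2 mm ≈ 5.23 m.

5.23 m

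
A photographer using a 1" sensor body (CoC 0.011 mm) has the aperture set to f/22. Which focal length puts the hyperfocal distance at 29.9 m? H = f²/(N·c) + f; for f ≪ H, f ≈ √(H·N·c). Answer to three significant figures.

From H = f²/(N·c) + f, with f ≪ H: f ≈ √(H·N·c) = √(29900 × 22 × 0.011) = √7235.8 ≈ 85.06 mm.
Exact: f² + N·c·f − N·c·H = 0 ⇒ f = (−N·c + √((N·c)² + 4·N·c·H))/2 = (−0.242 + √28943)/2 ≈ 84.943 mm ≈ 84.9 mm.

84.9 mm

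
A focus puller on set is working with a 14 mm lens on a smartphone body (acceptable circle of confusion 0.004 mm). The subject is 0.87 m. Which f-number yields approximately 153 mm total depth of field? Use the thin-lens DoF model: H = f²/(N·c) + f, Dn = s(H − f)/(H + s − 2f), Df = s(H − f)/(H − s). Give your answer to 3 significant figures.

f/5

Write h = H − f = f²/(N·c). The thin-lens limits are Dn = s·h/(h + (s−f)) and Df = s·h/(h − (s−f)), so DoF = Df − Dn = 2·s·(s−f)·h / (h² − (s−f)²).
That is a quadratic in h: DoF·h² − 2·s·(s−f)·h − DoF·(s−f)² = 0 ⇒ h = (s−f)·(s + √(s² + DoF²)) / DoF = 856 × (870 + √(870² + 153²)) / 153 = 856 × (870 + 883.351) / 153 ≈ 9809.6 mm.
Then N = f²/(c·h) = 14² / (0.004 × 9809.6) = 196 / 39.238 ≈ 5.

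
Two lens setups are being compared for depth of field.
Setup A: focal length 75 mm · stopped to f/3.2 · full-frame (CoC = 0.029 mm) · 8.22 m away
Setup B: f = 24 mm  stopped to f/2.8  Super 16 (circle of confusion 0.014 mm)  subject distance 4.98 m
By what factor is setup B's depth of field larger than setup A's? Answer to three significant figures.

1.68

Setup A: H = 75²/(3.2×0.029) + 75 ≈ 60689.2 mm; DoF = Df − Dn = 9496.0 − 7246.3 ≈ 2249.7 mm.
Setup B: H = 24²/(2.8×0.014) + 24 ≈ 14717.9 mm; DoF = Df − Dn = 7514.5 − 3724.0 ≈ 3790.5 mm.
Ratio = 3790.5 / 2249.7 ≈ 1.68.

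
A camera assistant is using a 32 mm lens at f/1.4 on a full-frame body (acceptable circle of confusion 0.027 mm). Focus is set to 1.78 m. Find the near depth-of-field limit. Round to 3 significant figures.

1.67 m

Hyperfocal distance H = f²/(N·c) + f = 32²/(1.4 × 0.027) + 32 = 1024/0.0378 + 32 ≈ 27121.9 mm ≈ 27.12 m.
Near limit Dn = s·(H − f)/(H + s − 2f) = 1780 × (27121.9 − 32) / (27121.9 + 1780 − 2 × 32) = 1780 × 27089.9 / 28837.9 ≈ 1672.1 mm ≈ 1.67 m.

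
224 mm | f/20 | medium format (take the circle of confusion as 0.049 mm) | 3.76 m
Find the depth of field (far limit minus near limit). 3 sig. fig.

Hyperfocal distance H = f²/(N·c) + f = 224²/(20 × 0.049) + 224 = 50176/0.98 + 224 ≈ 51424.0 mm ≈ 51.42 m.
Near limit Dn = s·(H − f)/(H + s − 2f) = 3760 × (51424.0 − 224) / (51424.0 + 3760 − 2 × 224) = 3760 × 51200.0 / 54736.0 ≈ 3517.10 mm.
Far limit Df = s·(H − f)/(H − s) = 3760 × (51424.0 − 224) / (51424.0 − 3760) = 3760 × 51200.0 / 47664.0 ≈ 4038.94 mm.
Depth of field = Df − Dn = 4038.94 − 3517.10 ≈ 521.84 mm ≈ 0.522 m.

0.522 m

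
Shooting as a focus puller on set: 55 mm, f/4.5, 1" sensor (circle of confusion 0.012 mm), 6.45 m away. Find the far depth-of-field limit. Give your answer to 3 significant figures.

7.28 m

Hyperfocal distance H = f²/(N·c) + f = 55²/(4.5 × 0.012) + 55 = 3025/0.054 + 55 ≈ 56073.5 mm ≈ 56.07 m.
Far limit Df = s·(H − f)/(H − s) = 6450 × (56073.5 − 55) / (56073.5 − 6450) = 6450 × 56018.5 / 49623.5 ≈ 7281.2 mm ≈ 7.28 m.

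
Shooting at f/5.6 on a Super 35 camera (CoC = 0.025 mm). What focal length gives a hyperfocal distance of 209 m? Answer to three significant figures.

171 mm

From H = f²/(N·c) + f, with f ≪ H: f ≈ √(H·N·c) = √(209000 × 5.6 × 0.025) = √29260 ≈ 171.1 mm.
The +f correction barely moves this — solving exactly, f² + N·c·f − N·c·H = 0 ⇒ f = (−N·c + √((N·c)² + 4·N·c·H))/2 = (−0.14 + √117040)/2 ≈ 170.99 mm, so f ≈ 171 mm.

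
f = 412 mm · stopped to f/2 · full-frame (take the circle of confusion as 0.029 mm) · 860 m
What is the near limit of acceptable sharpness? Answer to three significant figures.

665 m

Hyperfocal distance H = f²/(N·c) + f = 412²/(2 × 0.029) + 412 = 169744/0.058 + 412 ≈ 2927032.7 mm ≈ 2927 m.
Near limit Dn = s·(H − f)/(H + s − 2f) = 860000 × (2927032.7 − 412) / (2927032.7 + 860000 − 2 × 412) = 860000 × 2926620.7 / 3786208.7 ≈ 664753 mm ≈ 665 m.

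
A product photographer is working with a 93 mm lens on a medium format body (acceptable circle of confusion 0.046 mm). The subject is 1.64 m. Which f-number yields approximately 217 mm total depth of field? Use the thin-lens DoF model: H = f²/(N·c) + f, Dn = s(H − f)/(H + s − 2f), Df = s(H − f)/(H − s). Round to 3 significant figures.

Write h = H − f = f²/(N·c). The thin-lens limits are Dn = s·h/(h + (s−f)) and Df = s·h/(h − (s−f)), so DoF = Df − Dn = 2·s·(s−f)·h / (h² − (s−f)²).
That is a quadratic in h: DoF·h² − 2·s·(s−f)·h − DoF·(s−f)² = 0 ⇒ h = (s−f)·(s + √(s² + DoF²)) / DoF = 1547 × (1640 + √(1640² + 217²)) / 217 = 1547 × (1640 + 1654.29) / 217 ≈ 23485 mm.
Then N = f²/(c·h) = 93² / (0.046 × 23485) = 8649 / 1080.3 ≈ 8.01.

f/8.01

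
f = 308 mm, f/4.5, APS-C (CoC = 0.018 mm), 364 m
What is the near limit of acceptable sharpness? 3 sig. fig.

Hyperfocal distance H = f²/(N·c) + f = 308²/(4.5 × 0.018) + 308 = 94864/0.081 + 308 ≈ 1171468.5 mm ≈ 1171 m.
Near limit Dn = s·(H − f)/(H + s − 2f) = 364000 × (1171468.5 − 308) / (1171468.5 + 364000 − 2 × 308) = 364000 × 1171160.5 / 1534852.5 ≈ 277748 mm ≈ 278 m.

278 m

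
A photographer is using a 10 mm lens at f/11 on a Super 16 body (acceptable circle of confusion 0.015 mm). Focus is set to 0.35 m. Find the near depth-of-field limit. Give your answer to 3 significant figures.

224 mm

Hyperfocal distance H = f²/(N·c) + f = 10²/(11 × 0.015) + 10 = 100/0.165 + 10 ≈ 616.1 mm ≈ 0.616 m.
Near limit Dn = s·(H − f)/(H + s − 2f) = 350 × (616.1 − 10) / (616.1 + 350 − 2 × 10) = 350 × 606.1 / 946.1 ≈ 224.22 mm.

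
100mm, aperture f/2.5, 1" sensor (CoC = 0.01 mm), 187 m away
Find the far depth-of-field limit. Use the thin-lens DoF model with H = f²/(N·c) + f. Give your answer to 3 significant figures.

Hyperfocal distance H = f²/(N·c) + f = 100²/(2.5 × 0.01) + 100 = 10000/0.025 + 100 ≈ 400100.0 mm ≈ 400.1 m.
Far limit Df = s·(H − f)/(H − s) = 187000 × (400100.0 − 100) / (400100.0 − 187000) = 187000 × 400000.0 / 213100.0 ≈ 351009 mm ≈ 351 m.

351 m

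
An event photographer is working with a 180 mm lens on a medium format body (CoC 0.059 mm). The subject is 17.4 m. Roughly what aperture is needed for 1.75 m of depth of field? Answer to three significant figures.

f/1.60

Write h = H − f = f²/(N·c). The thin-lens limits are Dn = s·h/(h + (s−f)) and Df = s·h/(h − (s−f)), so DoF = Df − Dn = 2·s·(s−f)·h / (h² − (s−f)²).
That is a quadratic in h: DoF·h² − 2·s·(s−f)·h − DoF·(s−f)² = 0 ⇒ h = (s−f)·(s + √(s² + DoF²)) / DoF = 17220 × (17400 + √(17400² + 1750²)) / 1750 = 17220 × (17400 + 17487.8) / 1750 ≈ 343296 mm.
Then N = f²/(c·h) = 180² / (0.059 × 343296) = 32400 / 20254 ≈ 1.60.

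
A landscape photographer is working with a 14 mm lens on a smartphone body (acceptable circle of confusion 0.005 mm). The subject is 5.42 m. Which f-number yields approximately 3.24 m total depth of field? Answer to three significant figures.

Write h = H − f = f²/(N·c). The thin-lens limits are Dn = s·h/(h + (s−f)) and Df = s·h/(h − (s−f)), so DoF = Df − Dn = 2·s·(s−f)·h / (h² − (s−f)²).
That is a quadratic in h: DoF·h² − 2·s·(s−f)·h − DoF·(s−f)² = 0 ⇒ h = (s−f)·(s + √(s² + DoF²)) / DoF = 5406 × (5420 + √(5420² + 3240²)) / 3240 = 5406 × (5420 + 6314.59) / 3240 ≈ 19579 mm.
Then N = f²/(c·h) = 14² / (0.005 × 19579) = 196 / 97.897 ≈ 2.00.

f/2.00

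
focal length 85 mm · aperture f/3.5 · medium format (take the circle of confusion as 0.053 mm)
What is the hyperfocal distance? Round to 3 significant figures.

39.0 m

Hyperfocal distance H = f²/(N·c) + f = 85²/(3.5 × 0.053) + 85 = 7225/0.1855 + 85 ≈ 39033.8 mm ≈ 39.0 m.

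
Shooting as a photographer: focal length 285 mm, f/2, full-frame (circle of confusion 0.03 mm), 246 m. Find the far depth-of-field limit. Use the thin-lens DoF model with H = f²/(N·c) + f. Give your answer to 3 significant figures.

Hyperfocal distance H = f²/(N·c) + f = 285²/(2 × 0.03) + 285 = 81225/0.06 + 285 ≈ 1354035.0 mm ≈ 1354 m.
Far limit Df = s·(H − f)/(H − s) = 246000 × (1354035.0 − 285) / (1354035.0 − 246000) = 246000 × 1353750.0 / 1108035.0 ≈ 300552 mm ≈ 301 m.

301 m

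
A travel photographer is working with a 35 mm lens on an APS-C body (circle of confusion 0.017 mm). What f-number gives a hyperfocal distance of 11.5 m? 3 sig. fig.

Rearrange H = f²/(N·c) + f for N: N = f² / ((H − f)·c).
N = 35² / ((11500 − 35) × 0.017) = 1225 / 194.9 ≈ 6.29.

f/6.29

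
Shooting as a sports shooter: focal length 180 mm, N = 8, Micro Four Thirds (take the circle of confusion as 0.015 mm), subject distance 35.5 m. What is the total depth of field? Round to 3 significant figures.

Hyperfocal distance H = f²/(N·c) + f = 180²/(8 × 0.015) + 180 = 32400/0.12 + 180 ≈ 270180.0 mm ≈ 270.2 m.
Near limit Dn = s·(H − f)/(H + s − 2f) = 35500 × (270180.0 − 180) / (270180.0 + 35500 − 2 × 180) = 35500 × 270000.0 / 305320.0 ≈ 31393.3 mm.
Far limit Df = s·(H − f)/(H − s) = 35500 × (270180.0 − 180) / (270180.0 − 35500) = 35500 × 270000.0 / 234680.0 ≈ 40842.8 mm.
Depth of field = Df − Dn = 40842.8 − 31393.3 ≈ 9449.5 mm ≈ 9.45 m.

9.45 m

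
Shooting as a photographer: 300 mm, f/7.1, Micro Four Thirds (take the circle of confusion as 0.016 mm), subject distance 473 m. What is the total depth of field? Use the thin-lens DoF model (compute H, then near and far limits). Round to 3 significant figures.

876 m

Hyperfocal distance H = f²/(N·c) + f = 300²/(7.1 × 0.016) + 300 = 90000/0.1136 + 300 ≈ 792553.5 mm ≈ 792.6 m.
Near limit Dn = s·(H − f)/(H + s − 2f) = 473000 × (792553.5 − 300) / (792553.5 + 473000 − 2 × 300) = 473000 × 792253.5 / 1264953.5 ≈ 296245 mm.
Far limit Df = s·(H − f)/(H − s) = 473000 × (792553.5 − 300) / (792553.5 − 473000) = 473000 × 792253.5 / 319553.5 ≈ 1172686 mm.
Depth of field = Df − Dn = 1172686 − 296245 ≈ 876441 mm ≈ 876 m.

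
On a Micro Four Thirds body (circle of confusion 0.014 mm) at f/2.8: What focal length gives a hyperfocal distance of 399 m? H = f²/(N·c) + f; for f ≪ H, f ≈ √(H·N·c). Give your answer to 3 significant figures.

125 mm

From H = f²/(N·c) + f, with f ≪ H: f ≈ √(H·N·c) = √(399000 × 2.8 × 0.014) = √15641 ≈ 125.1 mm.
The +f correction barely moves this — solving exactly, f² + N·c·f − N·c·H = 0 ⇒ f = (−N·c + √((N·c)² + 4·N·c·H))/2 = (−0.0392 + √62563)/2 ≈ 125.04 mm, so f ≈ 125 mm.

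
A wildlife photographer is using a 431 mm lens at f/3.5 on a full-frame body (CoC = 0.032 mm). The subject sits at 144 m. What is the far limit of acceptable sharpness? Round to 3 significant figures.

158 m

Hyperfocal distance H = f²/(N·c) + f = 431²/(3.5 × 0.032) + 431 = 185761/0.112 + 431 ≈ 1659011.4 mm ≈ 1659 m.
Far limit Df = s·(H − f)/(H − s) = 144000 × (1659011.4 − 431) / (1659011.4 − 144000) = 144000 × 1658580.4 / 1515011.4 ≈ 157646 mm ≈ 158 m.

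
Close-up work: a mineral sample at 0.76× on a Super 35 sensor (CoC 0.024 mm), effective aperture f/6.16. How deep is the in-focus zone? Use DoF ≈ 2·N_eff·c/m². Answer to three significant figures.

At magnification m, DoF ≈ 2·N_eff·c/m² = 2 × 6.16 × 0.024 / 0.76² = 0.2957 / 0.5776 ≈ 0.512 mm.

0.512 mm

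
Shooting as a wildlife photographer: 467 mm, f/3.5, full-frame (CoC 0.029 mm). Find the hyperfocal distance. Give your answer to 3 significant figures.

Hyperfocal distance H = f²/(N·c) + f = 467²/(3.5 × 0.029) + 467 = 218089/0.1015 + 467 ≈ 2149127.1 mm ≈ 2150 m.

2150 m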